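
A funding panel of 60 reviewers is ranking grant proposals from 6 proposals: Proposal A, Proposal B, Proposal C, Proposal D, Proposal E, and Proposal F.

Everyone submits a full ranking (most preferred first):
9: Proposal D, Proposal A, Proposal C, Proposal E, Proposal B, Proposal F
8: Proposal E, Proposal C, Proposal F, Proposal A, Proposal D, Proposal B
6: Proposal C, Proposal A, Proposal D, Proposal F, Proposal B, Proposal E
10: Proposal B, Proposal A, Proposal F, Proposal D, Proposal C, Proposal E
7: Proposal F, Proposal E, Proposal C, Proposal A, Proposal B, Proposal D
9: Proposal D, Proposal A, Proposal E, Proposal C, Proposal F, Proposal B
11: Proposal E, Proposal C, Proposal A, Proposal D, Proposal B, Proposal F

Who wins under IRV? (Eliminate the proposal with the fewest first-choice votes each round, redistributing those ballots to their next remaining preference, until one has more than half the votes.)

Round 1: Proposal A 0, Proposal B 10, Proposal C 6, Proposal D 18, Proposal E 19, Proposal F 7. Proposal A eliminated.
Round 2: Proposal B 10, Proposal C 6, Proposal D 18, Proposal E 19, Proposal F 7. Proposal C eliminated.
Round 3: Proposal B 10, Proposal D 24, Proposal E 19, Proposal F 7. Proposal F eliminated.
Round 4: Proposal B 10, Proposal D 24, Proposal E 26. Proposal B eliminated.
Round 5: Proposal D 34, Proposal E 26. Proposal D has a majority (≥31).

Proposal D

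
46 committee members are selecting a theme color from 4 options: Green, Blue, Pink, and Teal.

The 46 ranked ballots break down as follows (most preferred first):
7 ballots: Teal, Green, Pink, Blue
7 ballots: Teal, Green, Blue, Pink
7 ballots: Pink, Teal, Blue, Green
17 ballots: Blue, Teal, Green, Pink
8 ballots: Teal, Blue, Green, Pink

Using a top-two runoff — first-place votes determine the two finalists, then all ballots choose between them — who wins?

Round 1 first-place votes: Green 0, Blue 17, Pink 7, Teal 22. Teal and Blue advance.
Runoff: Teal is ranked above Blue on 29 ballots, Blue above Teal on 17.

Teal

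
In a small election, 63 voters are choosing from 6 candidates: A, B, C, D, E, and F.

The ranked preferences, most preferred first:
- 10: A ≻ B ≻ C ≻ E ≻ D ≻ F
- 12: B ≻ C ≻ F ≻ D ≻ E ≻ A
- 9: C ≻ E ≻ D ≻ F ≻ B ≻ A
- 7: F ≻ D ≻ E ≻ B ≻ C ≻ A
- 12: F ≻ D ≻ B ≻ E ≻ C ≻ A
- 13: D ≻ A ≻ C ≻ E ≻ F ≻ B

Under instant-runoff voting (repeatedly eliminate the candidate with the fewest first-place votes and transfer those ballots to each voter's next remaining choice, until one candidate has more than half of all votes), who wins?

Round 1: A 10, B 12, C 9, D 13, E 0, F 19. E eliminated.
Round 2: A 10, B 12, C 9, D 13, F 19. C eliminated.
Round 3: A 10, B 12, D 22, F 19. A eliminated.
Round 4: B 22, D 22, F 19. F eliminated.
Round 5: B 22, D 41. D has a majority (≥32).

D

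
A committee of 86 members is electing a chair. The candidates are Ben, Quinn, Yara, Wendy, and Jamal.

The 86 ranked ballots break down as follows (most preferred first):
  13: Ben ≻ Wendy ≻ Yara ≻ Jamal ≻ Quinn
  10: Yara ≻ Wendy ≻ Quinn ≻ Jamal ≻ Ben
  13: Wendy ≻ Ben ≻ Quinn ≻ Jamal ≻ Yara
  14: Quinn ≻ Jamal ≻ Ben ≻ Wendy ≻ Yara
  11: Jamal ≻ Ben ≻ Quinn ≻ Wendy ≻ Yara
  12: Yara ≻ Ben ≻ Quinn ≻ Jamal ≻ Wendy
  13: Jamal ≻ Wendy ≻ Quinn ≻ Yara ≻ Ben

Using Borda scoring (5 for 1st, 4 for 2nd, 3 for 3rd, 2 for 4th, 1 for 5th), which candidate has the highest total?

Ben: 13×5 + 10×1 + 13×4 + 14×3 + 11×4 + 12×4 + 13×1 = 274
Quinn: 13×1 + 10×3 + 13×3 + 14×5 + 11×3 + 12×3 + 13×3 = 260
Yara: 13×3 + 10×5 + 13×1 + 14×1 + 11×1 + 12×5 + 13×2 = 213
Wendy: 13×4 + 10×4 + 13×5 + 14×2 + 11×2 + 12×1 + 13×4 = 271
Jamal: 13×2 + 10×2 + 13×2 + 14×4 + 11×5 + 12×2 + 13×5 = 272

Ben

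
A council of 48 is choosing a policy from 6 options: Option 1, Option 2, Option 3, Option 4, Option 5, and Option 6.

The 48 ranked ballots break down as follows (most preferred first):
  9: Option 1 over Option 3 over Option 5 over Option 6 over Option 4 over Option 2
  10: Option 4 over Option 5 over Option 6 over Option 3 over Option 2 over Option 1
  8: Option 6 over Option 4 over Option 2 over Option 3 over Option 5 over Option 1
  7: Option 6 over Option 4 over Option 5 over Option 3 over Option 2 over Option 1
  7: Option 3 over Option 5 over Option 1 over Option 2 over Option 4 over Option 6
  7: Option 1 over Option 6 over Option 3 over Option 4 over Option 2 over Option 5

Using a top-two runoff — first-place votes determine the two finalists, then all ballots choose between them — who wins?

Round 1 first-place votes: Option 1 16, Option 2 0, Option 3 7, Option 4 10, Option 5 0, Option 6 15. Option 1 and Option 6 advance.
Runoff: Option 1 is ranked above Option 6 on 23 ballots, Option 6 above Option 1 on 25.

Option 6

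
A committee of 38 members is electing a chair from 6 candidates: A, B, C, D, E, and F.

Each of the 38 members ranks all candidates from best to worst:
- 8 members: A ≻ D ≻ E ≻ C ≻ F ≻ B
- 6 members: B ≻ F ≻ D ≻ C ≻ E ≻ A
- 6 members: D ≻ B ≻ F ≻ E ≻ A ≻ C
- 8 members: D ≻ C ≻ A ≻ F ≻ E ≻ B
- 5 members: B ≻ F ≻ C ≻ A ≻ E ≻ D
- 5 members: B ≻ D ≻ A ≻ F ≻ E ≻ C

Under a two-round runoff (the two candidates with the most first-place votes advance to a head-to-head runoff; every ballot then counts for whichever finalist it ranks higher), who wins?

Round 1 first-place votes: A 8, B 16, C 0, D 14, E 0, F 0. B and D advance.
Runoff: B is ranked above D on 16 ballots, D above B on 22.

D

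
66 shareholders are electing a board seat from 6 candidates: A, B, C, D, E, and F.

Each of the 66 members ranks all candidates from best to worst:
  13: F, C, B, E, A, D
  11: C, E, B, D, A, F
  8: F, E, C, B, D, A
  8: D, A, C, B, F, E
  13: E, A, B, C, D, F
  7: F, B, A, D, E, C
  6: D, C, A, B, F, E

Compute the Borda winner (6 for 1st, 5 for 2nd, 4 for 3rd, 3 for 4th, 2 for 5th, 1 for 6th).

A: 13×2 + 11×2 + 8×1 + 8×5 + 13×5 + 7×4 + 6×4 = 213
B: 13×4 + 11×4 + 8×3 + 8×3 + 13×4 + 7×5 + 6×3 = 249
C: 13×5 + 11×6 + 8×4 + 8×4 + 13×3 + 7×1 + 6×5 = 271
D: 13×1 + 11×3 + 8×2 + 8×6 + 13×2 + 7×3 + 6×6 = 193
E: 13×3 + 11×5 + 8×5 + 8×1 + 13×6 + 7×2 + 6×1 = 240
F: 13×6 + 11×1 + 8×6 + 8×2 + 13×1 + 7×6 + 6×2 = 220

C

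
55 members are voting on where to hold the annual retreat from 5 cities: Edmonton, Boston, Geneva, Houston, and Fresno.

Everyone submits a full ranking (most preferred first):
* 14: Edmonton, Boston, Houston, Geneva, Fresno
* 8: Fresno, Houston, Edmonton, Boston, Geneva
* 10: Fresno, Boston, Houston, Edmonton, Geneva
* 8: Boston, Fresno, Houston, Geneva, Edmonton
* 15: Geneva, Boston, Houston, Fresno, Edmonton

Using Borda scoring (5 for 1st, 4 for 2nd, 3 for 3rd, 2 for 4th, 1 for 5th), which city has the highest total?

Edmonton: 14×5 + 8×3 + 10×2 + 8×1 + 15×1 = 137
Boston: 14×4 + 8×2 + 10×4 + 8×5 + 15×4 = 212
Geneva: 14×2 + 8×1 + 10×1 + 8×2 + 15×5 = 137
Houston: 14×3 + 8×4 + 10×3 + 8×3 + 15×3 = 173
Fresno: 14×1 + 8×5 + 10×5 + 8×4 + 15×2 = 166

Boston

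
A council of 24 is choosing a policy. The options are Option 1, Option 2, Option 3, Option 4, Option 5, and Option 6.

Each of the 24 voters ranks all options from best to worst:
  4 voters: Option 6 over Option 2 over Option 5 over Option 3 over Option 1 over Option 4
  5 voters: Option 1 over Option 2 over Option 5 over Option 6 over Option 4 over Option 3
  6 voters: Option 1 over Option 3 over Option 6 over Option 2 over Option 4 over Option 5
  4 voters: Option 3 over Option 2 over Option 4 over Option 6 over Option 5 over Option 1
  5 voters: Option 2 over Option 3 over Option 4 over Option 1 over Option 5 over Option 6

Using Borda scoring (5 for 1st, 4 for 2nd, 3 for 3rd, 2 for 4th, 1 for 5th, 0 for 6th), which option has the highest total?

Option 1: 4×1 + 5×5 + 6×5 + 4×0 + 5×2 = 69
Option 2: 4×4 + 5×4 + 6×2 + 4×4 + 5×5 = 89
Option 3: 4×2 + 5×0 + 6×4 + 4×5 + 5×4 = 72
Option 4: 4×0 + 5×1 + 6×1 + 4×3 + 5×3 = 38
Option 5: 4×3 + 5×3 + 6×0 + 4×1 + 5×1 = 36
Option 6: 4×5 + 5×2 + 6×3 + 4×2 + 5×0 = 56

Option 2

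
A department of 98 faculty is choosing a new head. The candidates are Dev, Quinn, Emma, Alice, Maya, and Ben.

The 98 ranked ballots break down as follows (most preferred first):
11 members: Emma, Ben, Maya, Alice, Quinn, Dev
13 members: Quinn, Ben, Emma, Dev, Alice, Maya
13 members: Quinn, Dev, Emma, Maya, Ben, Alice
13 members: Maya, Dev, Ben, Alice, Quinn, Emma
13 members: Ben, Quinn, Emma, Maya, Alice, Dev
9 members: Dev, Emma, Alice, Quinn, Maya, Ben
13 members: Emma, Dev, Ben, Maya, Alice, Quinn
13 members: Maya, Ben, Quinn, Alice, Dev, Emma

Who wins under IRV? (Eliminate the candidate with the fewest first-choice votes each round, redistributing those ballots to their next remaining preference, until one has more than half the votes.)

Round 1: Dev 9, Quinn 26, Emma 24, Alice 0, Maya 26, Ben 13. Alice eliminated.
Round 2: Dev 9, Quinn 26, Emma 24, Maya 26, Ben 13. Dev eliminated.
Round 3: Quinn 26, Emma 33, Maya 26, Ben 13. Ben eliminated.
Round 4: Quinn 39, Emma 33, Maya 26. Maya eliminated.
Round 5: Quinn 65, Emma 33. Quinn has a majority (≥50).

Quinn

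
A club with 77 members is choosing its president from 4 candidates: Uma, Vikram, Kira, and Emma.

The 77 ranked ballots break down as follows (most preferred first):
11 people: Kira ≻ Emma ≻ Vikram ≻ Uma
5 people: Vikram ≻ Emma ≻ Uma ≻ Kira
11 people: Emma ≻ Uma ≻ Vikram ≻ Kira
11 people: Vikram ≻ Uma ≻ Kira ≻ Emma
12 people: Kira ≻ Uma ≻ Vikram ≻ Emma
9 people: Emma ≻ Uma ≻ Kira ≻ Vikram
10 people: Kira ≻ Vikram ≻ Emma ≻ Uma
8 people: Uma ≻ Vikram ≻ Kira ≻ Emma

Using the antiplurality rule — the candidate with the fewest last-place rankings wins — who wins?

Last-place votes: Uma 21, Vikram 9, Kira 16, Emma 31.

Vikram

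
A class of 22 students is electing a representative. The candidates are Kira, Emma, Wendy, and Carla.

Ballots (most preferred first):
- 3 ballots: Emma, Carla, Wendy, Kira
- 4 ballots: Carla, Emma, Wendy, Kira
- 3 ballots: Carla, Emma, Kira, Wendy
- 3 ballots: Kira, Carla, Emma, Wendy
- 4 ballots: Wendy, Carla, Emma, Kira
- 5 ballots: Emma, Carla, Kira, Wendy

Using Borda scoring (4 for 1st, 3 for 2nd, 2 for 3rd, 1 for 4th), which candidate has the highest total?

Kira: 3×1 + 4×1 + 3×2 + 3×4 + 4×1 + 5×2 = 39
Emma: 3×4 + 4×3 + 3×3 + 3×2 + 4×2 + 5×4 = 67
Wendy: 3×2 + 4×2 + 3×1 + 3×1 + 4×4 + 5×1 = 41
Carla: 3×3 + 4×4 + 3×4 + 3×3 + 4×3 + 5×3 = 73

Carla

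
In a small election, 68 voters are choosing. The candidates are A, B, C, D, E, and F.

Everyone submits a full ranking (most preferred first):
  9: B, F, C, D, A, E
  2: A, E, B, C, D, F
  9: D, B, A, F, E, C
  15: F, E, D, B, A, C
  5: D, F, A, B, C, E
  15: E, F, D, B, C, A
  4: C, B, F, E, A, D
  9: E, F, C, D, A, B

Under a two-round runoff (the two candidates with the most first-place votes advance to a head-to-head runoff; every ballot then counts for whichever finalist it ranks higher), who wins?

Round 1 first-place votes: A 2, B 9, C 4, D 14, E 24, F 15. E and F advance.
Runoff: E is ranked above F on 26 ballots, F above E on 42.

F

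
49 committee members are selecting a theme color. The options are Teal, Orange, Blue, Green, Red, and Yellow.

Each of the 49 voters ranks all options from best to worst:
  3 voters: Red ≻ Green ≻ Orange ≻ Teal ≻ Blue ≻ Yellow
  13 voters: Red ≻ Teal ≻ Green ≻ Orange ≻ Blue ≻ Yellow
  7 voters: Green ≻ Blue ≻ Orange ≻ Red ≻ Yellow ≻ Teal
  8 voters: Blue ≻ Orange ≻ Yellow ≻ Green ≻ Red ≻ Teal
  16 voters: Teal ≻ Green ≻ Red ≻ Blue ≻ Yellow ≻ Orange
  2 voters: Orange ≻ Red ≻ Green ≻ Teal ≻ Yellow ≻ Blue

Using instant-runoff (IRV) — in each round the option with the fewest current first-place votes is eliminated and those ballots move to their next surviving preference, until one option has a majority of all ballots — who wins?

Round 1: Teal 16, Orange 2, Blue 8, Green 7, Red 16, Yellow 0. Yellow eliminated.
Round 2: Teal 16, Orange 2, Blue 8, Green 7, Red 16. Orange eliminated.
Round 3: Teal 16, Blue 8, Green 7, Red 18. Green eliminated.
Round 4: Teal 16, Blue 15, Red 18. Blue eliminated.
Round 5: Teal 16, Red 33. Red has a majority (≥25).

Red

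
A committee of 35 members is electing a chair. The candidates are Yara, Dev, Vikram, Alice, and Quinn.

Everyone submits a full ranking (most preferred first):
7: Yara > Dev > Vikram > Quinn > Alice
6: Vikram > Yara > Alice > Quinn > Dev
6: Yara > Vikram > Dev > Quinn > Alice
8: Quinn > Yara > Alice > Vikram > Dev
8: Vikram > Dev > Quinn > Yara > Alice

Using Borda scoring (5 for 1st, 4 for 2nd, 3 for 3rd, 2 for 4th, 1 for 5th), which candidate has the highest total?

Yara: 7×5 + 6×4 + 6×5 + 8×4 + 8×2 = 137
Dev: 7×4 + 6×1 + 6×3 + 8×1 + 8×4 = 92
Vikram: 7×3 + 6×5 + 6×4 + 8×2 + 8×5 = 131
Alice: 7×1 + 6×3 + 6×1 + 8×3 + 8×1 = 63
Quinn: 7×2 + 6×2 + 6×2 + 8×5 + 8×3 = 102

Yara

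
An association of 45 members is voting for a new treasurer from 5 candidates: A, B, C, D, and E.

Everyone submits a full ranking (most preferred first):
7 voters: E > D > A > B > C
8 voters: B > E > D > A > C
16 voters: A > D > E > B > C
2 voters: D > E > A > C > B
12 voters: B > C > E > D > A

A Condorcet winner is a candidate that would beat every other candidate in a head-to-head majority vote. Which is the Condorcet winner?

E vs A: 29–16
E vs B: 25–20
E vs C: 33–12
E vs D: 27–18
E beats every other candidate.

E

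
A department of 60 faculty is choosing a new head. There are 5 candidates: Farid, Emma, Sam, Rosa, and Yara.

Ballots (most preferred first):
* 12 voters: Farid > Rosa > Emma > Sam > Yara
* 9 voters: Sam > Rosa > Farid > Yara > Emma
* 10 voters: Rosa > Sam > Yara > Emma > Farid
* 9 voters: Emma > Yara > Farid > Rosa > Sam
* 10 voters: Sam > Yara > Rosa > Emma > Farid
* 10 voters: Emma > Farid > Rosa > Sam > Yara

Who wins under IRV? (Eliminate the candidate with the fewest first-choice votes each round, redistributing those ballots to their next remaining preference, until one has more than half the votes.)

Emma

Round 1: Farid 12, Emma 19, Sam 19, Rosa 10, Yara 0. Yara eliminated.
Round 2: Farid 12, Emma 19, Sam 19, Rosa 10. Rosa eliminated.
Round 3: Farid 12, Emma 19, Sam 29. Farid eliminated.
Round 4: Emma 31, Sam 29. Emma has a majority (≥31).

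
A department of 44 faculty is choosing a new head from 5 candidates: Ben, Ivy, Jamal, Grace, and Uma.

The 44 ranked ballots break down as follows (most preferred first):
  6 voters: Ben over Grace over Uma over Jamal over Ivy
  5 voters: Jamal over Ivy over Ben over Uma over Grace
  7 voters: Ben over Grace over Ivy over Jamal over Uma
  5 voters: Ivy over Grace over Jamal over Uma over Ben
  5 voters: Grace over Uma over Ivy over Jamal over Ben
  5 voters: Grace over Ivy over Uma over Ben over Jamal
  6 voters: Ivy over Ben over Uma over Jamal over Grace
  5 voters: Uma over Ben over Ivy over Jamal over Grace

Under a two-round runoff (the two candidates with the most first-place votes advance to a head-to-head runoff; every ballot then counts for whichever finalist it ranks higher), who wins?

Ivy

Round 1 first-place votes: Ben 13, Ivy 11, Jamal 5, Grace 10, Uma 5. Ben and Ivy advance.
Runoff: Ben is ranked above Ivy on 18 ballots, Ivy above Ben on 26.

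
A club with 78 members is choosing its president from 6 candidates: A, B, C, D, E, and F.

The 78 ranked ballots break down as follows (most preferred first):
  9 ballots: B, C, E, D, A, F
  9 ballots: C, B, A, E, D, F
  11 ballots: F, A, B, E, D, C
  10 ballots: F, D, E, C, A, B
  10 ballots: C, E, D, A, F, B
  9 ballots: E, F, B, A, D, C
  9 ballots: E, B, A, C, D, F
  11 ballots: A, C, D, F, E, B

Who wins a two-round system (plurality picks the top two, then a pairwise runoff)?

Round 1 first-place votes: A 11, B 9, C 19, D 0, E 18, F 21. F and C advance.
Runoff: F is ranked above C on 30 ballots, C above F on 48.

C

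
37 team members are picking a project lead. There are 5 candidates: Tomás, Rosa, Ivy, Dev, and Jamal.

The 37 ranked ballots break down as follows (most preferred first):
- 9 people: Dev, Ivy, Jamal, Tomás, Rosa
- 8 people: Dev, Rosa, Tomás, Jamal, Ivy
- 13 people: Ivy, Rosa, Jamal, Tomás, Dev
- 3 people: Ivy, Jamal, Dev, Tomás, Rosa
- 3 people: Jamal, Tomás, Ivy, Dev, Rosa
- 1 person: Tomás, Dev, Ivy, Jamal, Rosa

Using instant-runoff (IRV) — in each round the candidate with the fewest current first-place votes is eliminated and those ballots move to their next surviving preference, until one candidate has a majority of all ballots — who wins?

Round 1: Tomás 1, Rosa 0, Ivy 16, Dev 17, Jamal 3. Rosa eliminated.
Round 2: Tomás 1, Ivy 16, Dev 17, Jamal 3. Tomás eliminated.
Round 3: Ivy 16, Dev 18, Jamal 3. Jamal eliminated.
Round 4: Ivy 19, Dev 18. Ivy has a majority (≥19).

Ivy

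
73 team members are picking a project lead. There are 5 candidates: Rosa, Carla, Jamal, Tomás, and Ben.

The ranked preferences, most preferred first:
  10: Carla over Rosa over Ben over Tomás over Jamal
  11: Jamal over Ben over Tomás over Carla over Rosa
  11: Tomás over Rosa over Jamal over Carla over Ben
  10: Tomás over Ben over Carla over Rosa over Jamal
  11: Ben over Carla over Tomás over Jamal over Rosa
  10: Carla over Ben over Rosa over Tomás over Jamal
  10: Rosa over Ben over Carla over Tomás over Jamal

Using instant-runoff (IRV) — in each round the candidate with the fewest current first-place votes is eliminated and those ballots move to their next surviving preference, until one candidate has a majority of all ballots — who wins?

Ben

Round 1: Rosa 10, Carla 20, Jamal 11, Tomás 21, Ben 11. Rosa eliminated.
Round 2: Carla 20, Jamal 11, Tomás 21, Ben 21. Jamal eliminated.
Round 3: Carla 20, Tomás 21, Ben 32. Carla eliminated.
Round 4: Tomás 21, Ben 52. Ben has a majority (≥37).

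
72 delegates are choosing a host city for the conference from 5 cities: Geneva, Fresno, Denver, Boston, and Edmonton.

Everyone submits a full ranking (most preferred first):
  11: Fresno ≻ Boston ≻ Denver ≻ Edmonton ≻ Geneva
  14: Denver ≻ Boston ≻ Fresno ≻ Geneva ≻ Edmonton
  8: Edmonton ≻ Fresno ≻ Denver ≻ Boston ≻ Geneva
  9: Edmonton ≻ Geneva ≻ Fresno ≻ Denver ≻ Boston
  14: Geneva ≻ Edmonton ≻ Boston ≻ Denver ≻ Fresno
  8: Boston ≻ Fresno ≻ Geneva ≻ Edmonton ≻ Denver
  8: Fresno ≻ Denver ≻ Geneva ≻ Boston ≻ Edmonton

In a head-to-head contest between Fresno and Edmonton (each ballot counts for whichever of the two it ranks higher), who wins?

Fresno

Fresno is ranked above Edmonton on 41 ballots; Edmonton above Fresno on 31.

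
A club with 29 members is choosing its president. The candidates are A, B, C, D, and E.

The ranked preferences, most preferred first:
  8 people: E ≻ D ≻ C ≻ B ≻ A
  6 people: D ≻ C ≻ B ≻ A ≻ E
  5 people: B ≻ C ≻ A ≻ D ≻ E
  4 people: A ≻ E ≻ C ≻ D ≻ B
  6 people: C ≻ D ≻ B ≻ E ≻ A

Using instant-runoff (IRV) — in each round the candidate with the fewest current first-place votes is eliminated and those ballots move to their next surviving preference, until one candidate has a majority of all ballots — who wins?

Round 1: A 4, B 5, C 6, D 6, E 8. A eliminated.
Round 2: B 5, C 6, D 6, E 12. B eliminated.
Round 3: C 11, D 6, E 12. D eliminated.
Round 4: C 17, E 12. C has a majority (≥15).

C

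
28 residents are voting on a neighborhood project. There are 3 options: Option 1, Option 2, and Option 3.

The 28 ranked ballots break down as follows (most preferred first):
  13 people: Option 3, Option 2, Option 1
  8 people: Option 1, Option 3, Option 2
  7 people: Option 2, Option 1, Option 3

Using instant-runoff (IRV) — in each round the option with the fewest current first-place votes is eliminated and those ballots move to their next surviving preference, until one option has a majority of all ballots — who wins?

Round 1: Option 1 8, Option 2 7, Option 3 13. Option 2 eliminated.
Round 2: Option 1 15, Option 3 13. Option 1 has a majority (≥15).

Option 1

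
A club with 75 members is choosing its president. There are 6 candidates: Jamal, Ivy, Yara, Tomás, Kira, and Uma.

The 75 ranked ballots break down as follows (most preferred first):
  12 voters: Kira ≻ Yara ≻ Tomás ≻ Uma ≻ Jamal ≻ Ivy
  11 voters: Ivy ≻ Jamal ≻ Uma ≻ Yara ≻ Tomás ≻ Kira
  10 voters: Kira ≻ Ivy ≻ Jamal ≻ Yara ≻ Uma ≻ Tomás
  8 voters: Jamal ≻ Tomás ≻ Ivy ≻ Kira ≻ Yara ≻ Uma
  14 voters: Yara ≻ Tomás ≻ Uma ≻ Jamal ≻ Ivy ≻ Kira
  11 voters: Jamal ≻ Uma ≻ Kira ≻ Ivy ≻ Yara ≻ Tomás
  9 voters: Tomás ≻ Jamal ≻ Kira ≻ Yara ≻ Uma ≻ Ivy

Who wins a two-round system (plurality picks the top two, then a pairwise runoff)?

Jamal

Round 1 first-place votes: Jamal 19, Ivy 11, Yara 14, Tomás 9, Kira 22, Uma 0. Kira and Jamal advance.
Runoff: Kira is ranked above Jamal on 22 ballots, Jamal above Kira on 53.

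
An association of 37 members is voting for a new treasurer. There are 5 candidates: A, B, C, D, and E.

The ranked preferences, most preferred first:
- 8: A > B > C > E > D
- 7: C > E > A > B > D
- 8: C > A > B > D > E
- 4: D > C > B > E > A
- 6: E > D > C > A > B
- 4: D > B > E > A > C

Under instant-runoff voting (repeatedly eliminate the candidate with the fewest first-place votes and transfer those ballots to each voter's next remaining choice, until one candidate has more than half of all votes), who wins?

Round 1: A 8, B 0, C 15, D 8, E 6. B eliminated.
Round 2: A 8, C 15, D 8, E 6. E eliminated.
Round 3: A 8, C 15, D 14. A eliminated.
Round 4: C 23, D 14. C has a majority (≥19).

C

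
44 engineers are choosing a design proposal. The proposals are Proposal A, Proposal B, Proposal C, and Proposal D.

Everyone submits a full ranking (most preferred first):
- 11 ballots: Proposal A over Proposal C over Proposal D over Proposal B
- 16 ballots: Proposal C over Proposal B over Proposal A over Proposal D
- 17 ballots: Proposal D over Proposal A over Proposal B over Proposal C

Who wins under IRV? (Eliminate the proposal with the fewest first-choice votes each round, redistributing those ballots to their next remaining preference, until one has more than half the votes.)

Round 1: Proposal A 11, Proposal B 0, Proposal C 16, Proposal D 17. Proposal B eliminated.
Round 2: Proposal A 11, Proposal C 16, Proposal D 17. Proposal A eliminated.
Round 3: Proposal C 27, Proposal D 17. Proposal C has a majority (≥23).

Proposal C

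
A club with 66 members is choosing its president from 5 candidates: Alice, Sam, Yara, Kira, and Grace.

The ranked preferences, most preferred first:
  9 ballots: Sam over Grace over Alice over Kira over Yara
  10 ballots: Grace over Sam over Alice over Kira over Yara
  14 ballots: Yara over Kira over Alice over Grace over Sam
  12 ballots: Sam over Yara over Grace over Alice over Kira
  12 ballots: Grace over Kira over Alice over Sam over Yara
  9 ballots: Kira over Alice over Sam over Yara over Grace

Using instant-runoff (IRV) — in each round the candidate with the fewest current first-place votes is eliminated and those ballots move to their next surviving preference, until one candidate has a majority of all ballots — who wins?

Round 1: Alice 0, Sam 21, Yara 14, Kira 9, Grace 22. Alice eliminated.
Round 2: Sam 21, Yara 14, Kira 9, Grace 22. Kira eliminated.
Round 3: Sam 30, Yara 14, Grace 22. Yara eliminated.
Round 4: Sam 30, Grace 36. Grace has a majority (≥34).

Grace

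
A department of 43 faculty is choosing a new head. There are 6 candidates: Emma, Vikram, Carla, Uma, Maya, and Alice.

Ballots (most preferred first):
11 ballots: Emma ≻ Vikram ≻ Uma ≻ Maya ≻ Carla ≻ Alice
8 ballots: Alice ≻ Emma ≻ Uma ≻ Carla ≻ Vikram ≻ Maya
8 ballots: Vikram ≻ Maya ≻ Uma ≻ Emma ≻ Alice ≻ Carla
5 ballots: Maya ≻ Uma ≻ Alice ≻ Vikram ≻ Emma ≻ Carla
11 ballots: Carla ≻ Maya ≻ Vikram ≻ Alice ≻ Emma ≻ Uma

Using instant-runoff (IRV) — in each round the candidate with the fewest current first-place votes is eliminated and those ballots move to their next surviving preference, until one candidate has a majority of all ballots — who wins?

Alice

Round 1: Emma 11, Vikram 8, Carla 11, Uma 0, Maya 5, Alice 8. Uma eliminated.
Round 2: Emma 11, Vikram 8, Carla 11, Maya 5, Alice 8. Maya eliminated.
Round 3: Emma 11, Vikram 8, Carla 11, Alice 13. Vikram eliminated.
Round 4: Emma 19, Carla 11, Alice 13. Carla eliminated.
Round 5: Emma 19, Alice 24. Alice has a majority (≥22).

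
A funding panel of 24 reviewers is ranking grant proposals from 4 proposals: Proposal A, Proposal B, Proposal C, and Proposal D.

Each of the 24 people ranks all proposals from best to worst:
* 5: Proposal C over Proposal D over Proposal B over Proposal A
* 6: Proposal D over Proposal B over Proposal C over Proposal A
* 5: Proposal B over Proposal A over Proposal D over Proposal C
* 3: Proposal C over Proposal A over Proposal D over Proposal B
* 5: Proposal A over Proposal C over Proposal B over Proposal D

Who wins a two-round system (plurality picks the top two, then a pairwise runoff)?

Proposal C

Round 1 first-place votes: Proposal A 5, Proposal B 5, Proposal C 8, Proposal D 6. Proposal C and Proposal D advance.
Runoff: Proposal C is ranked above Proposal D on 13 ballots, Proposal D above Proposal C on 11.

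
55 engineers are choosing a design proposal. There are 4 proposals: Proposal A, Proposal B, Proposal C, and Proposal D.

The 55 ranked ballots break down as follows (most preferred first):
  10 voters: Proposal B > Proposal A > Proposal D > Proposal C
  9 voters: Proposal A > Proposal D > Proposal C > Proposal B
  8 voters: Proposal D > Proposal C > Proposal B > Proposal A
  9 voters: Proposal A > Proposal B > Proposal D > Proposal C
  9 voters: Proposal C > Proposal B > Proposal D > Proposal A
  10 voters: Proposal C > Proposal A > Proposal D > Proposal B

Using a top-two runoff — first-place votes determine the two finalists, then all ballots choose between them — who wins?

Proposal A

Round 1 first-place votes: Proposal A 18, Proposal B 10, Proposal C 19, Proposal D 8. Proposal C and Proposal A advance.
Runoff: Proposal C is ranked above Proposal A on 27 ballots, Proposal A above Proposal C on 28.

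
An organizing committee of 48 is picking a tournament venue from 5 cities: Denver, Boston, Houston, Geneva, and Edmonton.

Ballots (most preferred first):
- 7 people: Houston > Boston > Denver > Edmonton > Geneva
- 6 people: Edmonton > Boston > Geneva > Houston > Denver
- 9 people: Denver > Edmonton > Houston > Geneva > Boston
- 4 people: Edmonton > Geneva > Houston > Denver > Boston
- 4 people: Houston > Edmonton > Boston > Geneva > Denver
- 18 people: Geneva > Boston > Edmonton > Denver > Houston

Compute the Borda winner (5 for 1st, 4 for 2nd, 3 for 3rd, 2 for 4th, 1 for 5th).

Edmonton

Denver: 7×3 + 6×1 + 9×5 + 4×2 + 4×1 + 18×2 = 120
Boston: 7×4 + 6×4 + 9×1 + 4×1 + 4×3 + 18×4 = 149
Houston: 7×5 + 6×2 + 9×3 + 4×3 + 4×5 + 18×1 = 124
Geneva: 7×1 + 6×3 + 9×2 + 4×4 + 4×2 + 18×5 = 157
Edmonton: 7×2 + 6×5 + 9×4 + 4×5 + 4×4 + 18×3 = 170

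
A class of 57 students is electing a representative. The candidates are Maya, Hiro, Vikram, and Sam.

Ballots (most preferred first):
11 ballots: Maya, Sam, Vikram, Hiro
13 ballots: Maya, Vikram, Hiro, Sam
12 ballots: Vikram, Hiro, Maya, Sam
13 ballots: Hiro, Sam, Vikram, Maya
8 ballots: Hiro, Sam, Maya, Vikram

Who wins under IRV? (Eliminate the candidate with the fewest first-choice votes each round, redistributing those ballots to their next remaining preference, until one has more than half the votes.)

Round 1: Maya 24, Hiro 21, Vikram 12, Sam 0. Sam eliminated.
Round 2: Maya 24, Hiro 21, Vikram 12. Vikram eliminated.
Round 3: Maya 24, Hiro 33. Hiro has a majority (≥29).

Hiro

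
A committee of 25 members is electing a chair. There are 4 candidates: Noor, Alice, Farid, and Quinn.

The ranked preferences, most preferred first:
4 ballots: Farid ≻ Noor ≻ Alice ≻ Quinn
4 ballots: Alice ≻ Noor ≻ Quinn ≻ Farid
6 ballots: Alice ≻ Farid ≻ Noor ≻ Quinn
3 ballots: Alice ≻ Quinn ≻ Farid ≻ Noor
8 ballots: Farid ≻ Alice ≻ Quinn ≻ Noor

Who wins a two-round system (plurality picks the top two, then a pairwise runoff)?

Round 1 first-place votes: Noor 0, Alice 13, Farid 12, Quinn 0. Alice and Farid advance.
Runoff: Alice is ranked above Farid on 13 ballots, Farid above Alice on 12.

Alice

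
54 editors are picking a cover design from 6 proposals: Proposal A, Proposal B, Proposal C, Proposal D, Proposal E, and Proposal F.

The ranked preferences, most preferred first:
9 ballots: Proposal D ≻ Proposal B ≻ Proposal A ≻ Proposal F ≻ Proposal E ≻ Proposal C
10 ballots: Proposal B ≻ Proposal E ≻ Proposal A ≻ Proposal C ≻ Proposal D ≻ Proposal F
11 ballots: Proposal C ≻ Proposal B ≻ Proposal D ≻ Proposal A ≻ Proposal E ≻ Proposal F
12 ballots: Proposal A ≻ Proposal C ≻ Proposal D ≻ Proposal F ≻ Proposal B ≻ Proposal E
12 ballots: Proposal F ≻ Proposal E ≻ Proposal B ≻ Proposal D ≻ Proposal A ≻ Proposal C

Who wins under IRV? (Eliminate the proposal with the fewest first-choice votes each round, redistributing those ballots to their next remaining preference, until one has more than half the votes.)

Proposal B

Round 1: Proposal A 12, Proposal B 10, Proposal C 11, Proposal D 9, Proposal E 0, Proposal F 12. Proposal E eliminated.
Round 2: Proposal A 12, Proposal B 10, Proposal C 11, Proposal D 9, Proposal F 12. Proposal D eliminated.
Round 3: Proposal A 12, Proposal B 19, Proposal C 11, Proposal F 12. Proposal C eliminated.
Round 4: Proposal A 12, Proposal B 30, Proposal F 12. Proposal B has a majority (≥28).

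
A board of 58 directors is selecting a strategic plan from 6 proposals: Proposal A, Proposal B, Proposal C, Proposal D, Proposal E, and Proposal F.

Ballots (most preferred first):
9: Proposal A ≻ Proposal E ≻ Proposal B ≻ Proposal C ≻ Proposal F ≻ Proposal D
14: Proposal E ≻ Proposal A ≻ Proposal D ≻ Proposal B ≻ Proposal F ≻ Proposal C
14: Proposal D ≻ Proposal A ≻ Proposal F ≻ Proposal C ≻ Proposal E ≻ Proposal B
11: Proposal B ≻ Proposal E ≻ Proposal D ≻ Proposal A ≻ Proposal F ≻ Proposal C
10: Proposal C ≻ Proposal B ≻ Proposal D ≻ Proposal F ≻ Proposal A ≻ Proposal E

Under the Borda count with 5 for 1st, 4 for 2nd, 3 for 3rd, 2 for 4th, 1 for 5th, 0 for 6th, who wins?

Proposal A

Proposal A: 9×5 + 14×4 + 14×4 + 11×2 + 10×1 = 189
Proposal B: 9×3 + 14×2 + 14×0 + 11×5 + 10×4 = 150
Proposal C: 9×2 + 14×0 + 14×2 + 11×0 + 10×5 = 96
Proposal D: 9×0 + 14×3 + 14×5 + 11×3 + 10×3 = 175
Proposal E: 9×4 + 14×5 + 14×1 + 11×4 + 10×0 = 164
Proposal F: 9×1 + 14×1 + 14×3 + 11×1 + 10×2 = 96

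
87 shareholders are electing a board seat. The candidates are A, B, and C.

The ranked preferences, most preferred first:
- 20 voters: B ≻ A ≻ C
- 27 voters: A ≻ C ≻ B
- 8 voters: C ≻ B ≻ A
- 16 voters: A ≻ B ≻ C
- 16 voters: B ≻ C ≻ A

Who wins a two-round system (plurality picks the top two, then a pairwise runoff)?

Round 1 first-place votes: A 43, B 36, C 8. A and B advance.
Runoff: A is ranked above B on 43 ballots, B above A on 44.

B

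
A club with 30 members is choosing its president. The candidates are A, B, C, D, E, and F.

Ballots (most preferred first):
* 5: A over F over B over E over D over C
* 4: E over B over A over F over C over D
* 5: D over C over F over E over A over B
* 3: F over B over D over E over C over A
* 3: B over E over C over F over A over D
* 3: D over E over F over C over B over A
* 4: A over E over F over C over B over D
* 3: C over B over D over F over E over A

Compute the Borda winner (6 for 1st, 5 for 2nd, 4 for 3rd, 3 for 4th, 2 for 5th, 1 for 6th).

A: 5×6 + 4×4 + 5×2 + 3×1 + 3×2 + 3×1 + 4×6 + 3×1 = 95
B: 5×4 + 4×5 + 5×1 + 3×5 + 3×6 + 3×2 + 4×2 + 3×5 = 107
C: 5×1 + 4×2 + 5×5 + 3×2 + 3×4 + 3×3 + 4×3 + 3×6 = 95
D: 5×2 + 4×1 + 5×6 + 3×4 + 3×1 + 3×6 + 4×1 + 3×4 = 93
E: 5×3 + 4×6 + 5×3 + 3×3 + 3×5 + 3×5 + 4×5 + 3×2 = 119
F: 5×5 + 4×3 + 5×4 + 3×6 + 3×3 + 3×4 + 4×4 + 3×3 = 121

F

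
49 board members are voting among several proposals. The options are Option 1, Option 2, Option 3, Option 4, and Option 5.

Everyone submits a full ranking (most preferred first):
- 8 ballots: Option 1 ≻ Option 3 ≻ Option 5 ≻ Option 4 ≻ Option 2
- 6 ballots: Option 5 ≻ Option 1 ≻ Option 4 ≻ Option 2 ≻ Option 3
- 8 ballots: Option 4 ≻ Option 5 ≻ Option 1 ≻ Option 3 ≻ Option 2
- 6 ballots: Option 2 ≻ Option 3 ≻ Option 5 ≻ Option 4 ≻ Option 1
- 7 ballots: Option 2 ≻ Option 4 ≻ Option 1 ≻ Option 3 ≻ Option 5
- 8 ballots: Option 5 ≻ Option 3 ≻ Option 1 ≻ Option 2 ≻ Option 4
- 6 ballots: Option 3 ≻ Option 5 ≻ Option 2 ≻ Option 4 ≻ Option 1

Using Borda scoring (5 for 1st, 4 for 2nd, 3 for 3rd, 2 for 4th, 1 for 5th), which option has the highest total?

Option 1: 8×5 + 6×4 + 8×3 + 6×1 + 7×3 + 8×3 + 6×1 = 145
Option 2: 8×1 + 6×2 + 8×1 + 6×5 + 7×5 + 8×2 + 6×3 = 127
Option 3: 8×4 + 6×1 + 8×2 + 6×4 + 7×2 + 8×4 + 6×5 = 154
Option 4: 8×2 + 6×3 + 8×5 + 6×2 + 7×4 + 8×1 + 6×2 = 134
Option 5: 8×3 + 6×5 + 8×4 + 6×3 + 7×1 + 8×5 + 6×4 = 175

Option 5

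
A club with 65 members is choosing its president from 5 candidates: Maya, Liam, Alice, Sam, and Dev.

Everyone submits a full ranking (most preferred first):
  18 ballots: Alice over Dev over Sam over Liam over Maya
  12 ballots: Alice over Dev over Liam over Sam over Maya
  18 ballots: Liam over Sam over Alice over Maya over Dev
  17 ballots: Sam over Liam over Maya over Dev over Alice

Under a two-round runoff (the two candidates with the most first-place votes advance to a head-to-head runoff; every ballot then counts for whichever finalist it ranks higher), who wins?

Round 1 first-place votes: Maya 0, Liam 18, Alice 30, Sam 17, Dev 0. Alice and Liam advance.
Runoff: Alice is ranked above Liam on 30 ballots, Liam above Alice on 35.

Liam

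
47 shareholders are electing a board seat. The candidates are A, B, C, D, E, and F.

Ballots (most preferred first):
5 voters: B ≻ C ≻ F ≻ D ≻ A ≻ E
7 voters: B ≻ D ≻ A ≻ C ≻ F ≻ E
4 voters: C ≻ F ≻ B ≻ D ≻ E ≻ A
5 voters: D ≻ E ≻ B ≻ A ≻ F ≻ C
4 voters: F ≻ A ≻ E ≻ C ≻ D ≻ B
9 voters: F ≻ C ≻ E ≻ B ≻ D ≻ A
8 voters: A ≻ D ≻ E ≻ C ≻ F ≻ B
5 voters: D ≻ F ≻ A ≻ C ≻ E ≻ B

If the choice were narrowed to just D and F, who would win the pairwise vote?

D

D is ranked above F on 25 ballots; F above D on 22.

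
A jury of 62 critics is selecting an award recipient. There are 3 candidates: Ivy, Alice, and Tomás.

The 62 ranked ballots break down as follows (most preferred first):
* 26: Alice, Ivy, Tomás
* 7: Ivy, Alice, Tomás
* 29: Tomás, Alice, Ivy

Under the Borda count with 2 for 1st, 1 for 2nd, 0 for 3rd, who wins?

Alice

Ivy: 26×1 + 7×2 + 29×0 = 40
Alice: 26×2 + 7×1 + 29×1 = 88
Tomás: 26×0 + 7×0 + 29×2 = 58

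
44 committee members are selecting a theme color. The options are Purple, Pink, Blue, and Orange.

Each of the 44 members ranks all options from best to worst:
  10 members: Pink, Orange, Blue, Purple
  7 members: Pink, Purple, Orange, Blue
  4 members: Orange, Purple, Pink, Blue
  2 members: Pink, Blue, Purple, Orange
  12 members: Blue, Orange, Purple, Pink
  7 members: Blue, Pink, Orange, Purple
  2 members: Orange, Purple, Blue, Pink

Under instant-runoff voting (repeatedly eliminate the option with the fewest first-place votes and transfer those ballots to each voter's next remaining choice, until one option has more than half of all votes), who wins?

Round 1: Purple 0, Pink 19, Blue 19, Orange 6. Purple eliminated.
Round 2: Pink 19, Blue 19, Orange 6. Orange eliminated.
Round 3: Pink 23, Blue 21. Pink has a majority (≥23).

Pink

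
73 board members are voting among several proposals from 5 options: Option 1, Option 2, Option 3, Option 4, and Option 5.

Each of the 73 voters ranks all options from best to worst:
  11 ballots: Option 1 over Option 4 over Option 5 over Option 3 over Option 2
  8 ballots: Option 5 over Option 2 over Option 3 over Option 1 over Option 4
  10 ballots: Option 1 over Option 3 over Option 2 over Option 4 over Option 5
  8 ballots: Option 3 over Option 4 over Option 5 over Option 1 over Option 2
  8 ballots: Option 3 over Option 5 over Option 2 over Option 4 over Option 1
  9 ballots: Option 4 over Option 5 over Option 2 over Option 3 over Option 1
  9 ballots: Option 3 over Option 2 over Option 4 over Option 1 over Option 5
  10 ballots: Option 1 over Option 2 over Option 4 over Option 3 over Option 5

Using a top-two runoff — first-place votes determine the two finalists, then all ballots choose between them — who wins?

Round 1 first-place votes: Option 1 31, Option 2 0, Option 3 25, Option 4 9, Option 5 8. Option 1 and Option 3 advance.
Runoff: Option 1 is ranked above Option 3 on 31 ballots, Option 3 above Option 1 on 42.

Option 3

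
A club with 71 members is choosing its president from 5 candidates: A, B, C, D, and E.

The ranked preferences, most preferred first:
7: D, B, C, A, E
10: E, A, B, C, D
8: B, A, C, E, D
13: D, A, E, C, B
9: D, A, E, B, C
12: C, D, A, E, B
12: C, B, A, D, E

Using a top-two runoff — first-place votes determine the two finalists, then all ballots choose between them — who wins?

Round 1 first-place votes: A 0, B 8, C 24, D 29, E 10. D and C advance.
Runoff: D is ranked above C on 29 ballots, C above D on 42.

C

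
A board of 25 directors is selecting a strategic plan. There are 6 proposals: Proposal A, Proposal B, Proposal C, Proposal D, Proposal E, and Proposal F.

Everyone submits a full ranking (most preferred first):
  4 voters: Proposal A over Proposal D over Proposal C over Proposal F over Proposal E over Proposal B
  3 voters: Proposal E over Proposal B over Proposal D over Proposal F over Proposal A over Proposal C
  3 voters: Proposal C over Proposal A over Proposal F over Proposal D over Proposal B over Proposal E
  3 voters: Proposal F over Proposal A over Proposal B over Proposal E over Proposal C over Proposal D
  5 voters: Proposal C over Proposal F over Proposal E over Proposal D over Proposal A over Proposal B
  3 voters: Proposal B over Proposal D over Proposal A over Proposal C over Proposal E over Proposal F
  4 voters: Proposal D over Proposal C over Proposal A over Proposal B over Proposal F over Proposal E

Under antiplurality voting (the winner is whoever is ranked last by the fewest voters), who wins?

Last-place votes: Proposal A 0, Proposal B 9, Proposal C 3, Proposal D 3, Proposal E 7, Proposal F 3.

Proposal A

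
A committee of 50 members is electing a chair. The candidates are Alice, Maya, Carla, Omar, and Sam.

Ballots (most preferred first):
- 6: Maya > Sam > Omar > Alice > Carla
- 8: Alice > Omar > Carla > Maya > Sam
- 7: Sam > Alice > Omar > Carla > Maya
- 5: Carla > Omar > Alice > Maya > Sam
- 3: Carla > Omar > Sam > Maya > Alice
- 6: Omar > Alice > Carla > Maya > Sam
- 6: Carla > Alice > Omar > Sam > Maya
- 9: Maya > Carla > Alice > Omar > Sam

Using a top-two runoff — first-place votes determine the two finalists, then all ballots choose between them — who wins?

Carla

Round 1 first-place votes: Alice 8, Maya 15, Carla 14, Omar 6, Sam 7. Maya and Carla advance.
Runoff: Maya is ranked above Carla on 15 ballots, Carla above Maya on 35.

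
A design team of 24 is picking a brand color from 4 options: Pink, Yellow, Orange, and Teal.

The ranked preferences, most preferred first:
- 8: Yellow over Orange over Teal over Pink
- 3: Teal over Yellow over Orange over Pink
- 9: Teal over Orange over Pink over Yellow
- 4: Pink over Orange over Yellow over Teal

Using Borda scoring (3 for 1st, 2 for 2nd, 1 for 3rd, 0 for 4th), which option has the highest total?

Pink: 8×0 + 3×0 + 9×1 + 4×3 = 21
Yellow: 8×3 + 3×2 + 9×0 + 4×1 = 34
Orange: 8×2 + 3×1 + 9×2 + 4×2 = 45
Teal: 8×1 + 3×3 + 9×3 + 4×0 = 44

Orange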